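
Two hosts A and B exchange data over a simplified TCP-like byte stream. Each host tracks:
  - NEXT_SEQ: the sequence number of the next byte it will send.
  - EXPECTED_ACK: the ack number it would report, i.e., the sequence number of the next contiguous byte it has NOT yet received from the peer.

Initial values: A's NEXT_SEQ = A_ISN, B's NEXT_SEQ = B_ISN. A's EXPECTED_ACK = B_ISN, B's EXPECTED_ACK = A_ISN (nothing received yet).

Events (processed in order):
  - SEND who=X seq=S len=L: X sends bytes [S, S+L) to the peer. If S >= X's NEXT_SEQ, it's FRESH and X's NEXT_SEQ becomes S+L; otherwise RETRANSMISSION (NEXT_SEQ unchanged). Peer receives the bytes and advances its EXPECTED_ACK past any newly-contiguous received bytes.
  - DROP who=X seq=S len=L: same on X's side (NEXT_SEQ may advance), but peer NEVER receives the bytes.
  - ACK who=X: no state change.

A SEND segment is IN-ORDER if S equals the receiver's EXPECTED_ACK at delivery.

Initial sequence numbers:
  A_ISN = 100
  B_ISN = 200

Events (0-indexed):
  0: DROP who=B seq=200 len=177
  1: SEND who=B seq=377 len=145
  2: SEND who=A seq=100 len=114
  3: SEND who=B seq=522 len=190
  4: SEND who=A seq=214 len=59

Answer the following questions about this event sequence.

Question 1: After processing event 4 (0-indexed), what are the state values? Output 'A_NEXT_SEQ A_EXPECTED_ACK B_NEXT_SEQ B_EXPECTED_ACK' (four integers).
After event 0: A_seq=100 A_ack=200 B_seq=377 B_ack=100
After event 1: A_seq=100 A_ack=200 B_seq=522 B_ack=100
After event 2: A_seq=214 A_ack=200 B_seq=522 B_ack=214
After event 3: A_seq=214 A_ack=200 B_seq=712 B_ack=214
After event 4: A_seq=273 A_ack=200 B_seq=712 B_ack=273

273 200 712 273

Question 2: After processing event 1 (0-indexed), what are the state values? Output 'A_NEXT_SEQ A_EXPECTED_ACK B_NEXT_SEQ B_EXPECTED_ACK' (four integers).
After event 0: A_seq=100 A_ack=200 B_seq=377 B_ack=100
After event 1: A_seq=100 A_ack=200 B_seq=522 B_ack=100

100 200 522 100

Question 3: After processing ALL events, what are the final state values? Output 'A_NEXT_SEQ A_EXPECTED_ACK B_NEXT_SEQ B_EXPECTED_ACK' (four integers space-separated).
Answer: 273 200 712 273

Derivation:
After event 0: A_seq=100 A_ack=200 B_seq=377 B_ack=100
After event 1: A_seq=100 A_ack=200 B_seq=522 B_ack=100
After event 2: A_seq=214 A_ack=200 B_seq=522 B_ack=214
After event 3: A_seq=214 A_ack=200 B_seq=712 B_ack=214
After event 4: A_seq=273 A_ack=200 B_seq=712 B_ack=273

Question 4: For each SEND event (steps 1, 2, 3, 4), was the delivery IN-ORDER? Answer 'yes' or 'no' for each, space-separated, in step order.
Answer: no yes no yes

Derivation:
Step 1: SEND seq=377 -> out-of-order
Step 2: SEND seq=100 -> in-order
Step 3: SEND seq=522 -> out-of-order
Step 4: SEND seq=214 -> in-order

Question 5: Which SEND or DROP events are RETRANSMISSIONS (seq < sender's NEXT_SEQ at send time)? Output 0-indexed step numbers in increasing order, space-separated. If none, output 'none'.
Step 0: DROP seq=200 -> fresh
Step 1: SEND seq=377 -> fresh
Step 2: SEND seq=100 -> fresh
Step 3: SEND seq=522 -> fresh
Step 4: SEND seq=214 -> fresh

Answer: none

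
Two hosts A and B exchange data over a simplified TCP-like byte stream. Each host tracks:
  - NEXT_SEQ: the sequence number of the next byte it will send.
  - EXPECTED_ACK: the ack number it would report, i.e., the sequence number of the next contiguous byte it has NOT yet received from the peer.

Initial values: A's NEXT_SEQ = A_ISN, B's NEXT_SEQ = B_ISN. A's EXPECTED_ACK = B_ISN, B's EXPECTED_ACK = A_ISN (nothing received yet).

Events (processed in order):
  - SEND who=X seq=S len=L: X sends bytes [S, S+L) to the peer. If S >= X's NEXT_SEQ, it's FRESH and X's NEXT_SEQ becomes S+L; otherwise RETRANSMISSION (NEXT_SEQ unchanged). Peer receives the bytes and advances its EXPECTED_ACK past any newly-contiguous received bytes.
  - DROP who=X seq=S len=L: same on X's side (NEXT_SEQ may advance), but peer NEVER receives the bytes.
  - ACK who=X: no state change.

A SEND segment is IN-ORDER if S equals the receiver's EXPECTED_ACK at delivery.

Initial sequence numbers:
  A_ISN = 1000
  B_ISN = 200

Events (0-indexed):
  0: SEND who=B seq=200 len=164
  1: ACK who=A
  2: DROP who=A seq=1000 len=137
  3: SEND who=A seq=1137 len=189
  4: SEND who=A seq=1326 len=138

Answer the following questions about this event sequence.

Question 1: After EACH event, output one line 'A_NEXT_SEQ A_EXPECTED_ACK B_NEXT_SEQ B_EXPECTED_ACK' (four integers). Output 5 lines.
1000 364 364 1000
1000 364 364 1000
1137 364 364 1000
1326 364 364 1000
1464 364 364 1000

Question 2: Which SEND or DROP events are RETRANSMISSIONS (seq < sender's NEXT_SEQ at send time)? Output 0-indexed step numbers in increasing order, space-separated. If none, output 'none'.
Step 0: SEND seq=200 -> fresh
Step 2: DROP seq=1000 -> fresh
Step 3: SEND seq=1137 -> fresh
Step 4: SEND seq=1326 -> fresh

Answer: none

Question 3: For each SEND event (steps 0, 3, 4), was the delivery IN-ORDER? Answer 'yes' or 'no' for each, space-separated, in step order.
Step 0: SEND seq=200 -> in-order
Step 3: SEND seq=1137 -> out-of-order
Step 4: SEND seq=1326 -> out-of-order

Answer: yes no no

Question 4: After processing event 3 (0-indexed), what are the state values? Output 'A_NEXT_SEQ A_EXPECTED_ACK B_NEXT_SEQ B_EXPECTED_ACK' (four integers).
After event 0: A_seq=1000 A_ack=364 B_seq=364 B_ack=1000
After event 1: A_seq=1000 A_ack=364 B_seq=364 B_ack=1000
After event 2: A_seq=1137 A_ack=364 B_seq=364 B_ack=1000
After event 3: A_seq=1326 A_ack=364 B_seq=364 B_ack=1000

1326 364 364 1000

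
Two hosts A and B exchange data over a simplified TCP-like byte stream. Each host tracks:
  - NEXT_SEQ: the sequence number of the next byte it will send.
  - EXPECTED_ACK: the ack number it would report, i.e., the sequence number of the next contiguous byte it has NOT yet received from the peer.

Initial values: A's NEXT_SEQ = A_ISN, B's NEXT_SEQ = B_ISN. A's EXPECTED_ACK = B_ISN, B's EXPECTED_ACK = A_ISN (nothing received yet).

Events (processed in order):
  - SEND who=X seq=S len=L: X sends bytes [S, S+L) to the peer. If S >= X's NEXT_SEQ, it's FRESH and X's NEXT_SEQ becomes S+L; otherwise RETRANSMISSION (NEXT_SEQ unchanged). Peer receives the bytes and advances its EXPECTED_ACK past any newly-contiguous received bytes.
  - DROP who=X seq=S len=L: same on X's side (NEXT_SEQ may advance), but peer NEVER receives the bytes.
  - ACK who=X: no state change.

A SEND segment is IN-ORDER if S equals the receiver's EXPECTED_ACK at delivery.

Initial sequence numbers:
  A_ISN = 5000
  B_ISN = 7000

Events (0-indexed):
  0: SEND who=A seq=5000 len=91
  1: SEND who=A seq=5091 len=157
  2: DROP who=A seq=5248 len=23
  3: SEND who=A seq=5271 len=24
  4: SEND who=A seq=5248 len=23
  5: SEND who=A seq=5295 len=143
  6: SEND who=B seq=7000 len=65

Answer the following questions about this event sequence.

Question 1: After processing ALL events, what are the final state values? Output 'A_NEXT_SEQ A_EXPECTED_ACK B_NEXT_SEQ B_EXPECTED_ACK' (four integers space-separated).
After event 0: A_seq=5091 A_ack=7000 B_seq=7000 B_ack=5091
After event 1: A_seq=5248 A_ack=7000 B_seq=7000 B_ack=5248
After event 2: A_seq=5271 A_ack=7000 B_seq=7000 B_ack=5248
After event 3: A_seq=5295 A_ack=7000 B_seq=7000 B_ack=5248
After event 4: A_seq=5295 A_ack=7000 B_seq=7000 B_ack=5295
After event 5: A_seq=5438 A_ack=7000 B_seq=7000 B_ack=5438
After event 6: A_seq=5438 A_ack=7065 B_seq=7065 B_ack=5438

Answer: 5438 7065 7065 5438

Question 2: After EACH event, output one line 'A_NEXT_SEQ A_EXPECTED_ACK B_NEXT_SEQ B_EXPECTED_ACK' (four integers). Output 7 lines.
5091 7000 7000 5091
5248 7000 7000 5248
5271 7000 7000 5248
5295 7000 7000 5248
5295 7000 7000 5295
5438 7000 7000 5438
5438 7065 7065 5438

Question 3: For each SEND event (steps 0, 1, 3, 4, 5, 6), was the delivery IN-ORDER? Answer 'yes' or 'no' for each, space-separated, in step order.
Answer: yes yes no yes yes yes

Derivation:
Step 0: SEND seq=5000 -> in-order
Step 1: SEND seq=5091 -> in-order
Step 3: SEND seq=5271 -> out-of-order
Step 4: SEND seq=5248 -> in-order
Step 5: SEND seq=5295 -> in-order
Step 6: SEND seq=7000 -> in-order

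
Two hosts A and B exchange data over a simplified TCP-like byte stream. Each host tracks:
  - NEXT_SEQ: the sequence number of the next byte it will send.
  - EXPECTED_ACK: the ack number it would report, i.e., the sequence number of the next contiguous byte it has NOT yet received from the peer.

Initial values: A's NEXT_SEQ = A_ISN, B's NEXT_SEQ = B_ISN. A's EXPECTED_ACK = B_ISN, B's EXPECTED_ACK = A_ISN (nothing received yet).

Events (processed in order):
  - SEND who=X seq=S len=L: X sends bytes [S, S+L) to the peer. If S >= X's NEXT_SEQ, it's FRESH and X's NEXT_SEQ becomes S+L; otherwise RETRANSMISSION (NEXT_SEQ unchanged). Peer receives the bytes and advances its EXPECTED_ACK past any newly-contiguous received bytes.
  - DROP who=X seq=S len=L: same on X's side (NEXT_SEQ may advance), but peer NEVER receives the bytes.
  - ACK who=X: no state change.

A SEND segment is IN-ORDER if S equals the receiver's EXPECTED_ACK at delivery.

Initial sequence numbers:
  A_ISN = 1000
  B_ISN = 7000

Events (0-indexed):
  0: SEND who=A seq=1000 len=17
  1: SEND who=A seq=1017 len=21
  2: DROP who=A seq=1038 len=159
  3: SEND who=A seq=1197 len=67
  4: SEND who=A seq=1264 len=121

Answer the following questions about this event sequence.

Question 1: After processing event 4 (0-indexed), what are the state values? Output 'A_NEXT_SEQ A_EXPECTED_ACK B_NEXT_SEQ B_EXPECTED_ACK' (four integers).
After event 0: A_seq=1017 A_ack=7000 B_seq=7000 B_ack=1017
After event 1: A_seq=1038 A_ack=7000 B_seq=7000 B_ack=1038
After event 2: A_seq=1197 A_ack=7000 B_seq=7000 B_ack=1038
After event 3: A_seq=1264 A_ack=7000 B_seq=7000 B_ack=1038
After event 4: A_seq=1385 A_ack=7000 B_seq=7000 B_ack=1038

1385 7000 7000 1038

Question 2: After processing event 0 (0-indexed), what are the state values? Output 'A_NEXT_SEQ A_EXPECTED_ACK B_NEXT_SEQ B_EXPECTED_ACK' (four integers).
After event 0: A_seq=1017 A_ack=7000 B_seq=7000 B_ack=1017

1017 7000 7000 1017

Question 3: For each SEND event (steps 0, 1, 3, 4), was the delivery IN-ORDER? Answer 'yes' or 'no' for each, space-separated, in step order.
Step 0: SEND seq=1000 -> in-order
Step 1: SEND seq=1017 -> in-order
Step 3: SEND seq=1197 -> out-of-order
Step 4: SEND seq=1264 -> out-of-order

Answer: yes yes no no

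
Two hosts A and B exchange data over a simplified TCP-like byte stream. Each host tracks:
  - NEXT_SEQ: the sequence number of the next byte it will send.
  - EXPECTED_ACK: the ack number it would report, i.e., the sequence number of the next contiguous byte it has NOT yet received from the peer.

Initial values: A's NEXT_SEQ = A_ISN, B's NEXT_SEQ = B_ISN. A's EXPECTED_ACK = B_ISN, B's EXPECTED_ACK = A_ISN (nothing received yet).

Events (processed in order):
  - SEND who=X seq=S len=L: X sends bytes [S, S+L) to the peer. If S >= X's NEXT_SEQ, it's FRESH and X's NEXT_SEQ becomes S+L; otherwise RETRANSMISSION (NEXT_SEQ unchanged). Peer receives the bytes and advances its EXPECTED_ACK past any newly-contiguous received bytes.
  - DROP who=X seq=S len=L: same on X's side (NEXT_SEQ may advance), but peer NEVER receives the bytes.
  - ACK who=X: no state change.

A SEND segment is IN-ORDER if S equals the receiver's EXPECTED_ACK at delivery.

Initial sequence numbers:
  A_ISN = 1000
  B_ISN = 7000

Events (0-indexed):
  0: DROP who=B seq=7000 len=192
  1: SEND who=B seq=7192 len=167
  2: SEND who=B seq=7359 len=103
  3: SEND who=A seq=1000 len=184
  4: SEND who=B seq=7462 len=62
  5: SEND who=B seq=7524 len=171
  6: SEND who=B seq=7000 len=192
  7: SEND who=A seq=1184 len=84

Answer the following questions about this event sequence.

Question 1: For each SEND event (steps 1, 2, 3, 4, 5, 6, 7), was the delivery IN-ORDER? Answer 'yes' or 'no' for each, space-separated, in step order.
Step 1: SEND seq=7192 -> out-of-order
Step 2: SEND seq=7359 -> out-of-order
Step 3: SEND seq=1000 -> in-order
Step 4: SEND seq=7462 -> out-of-order
Step 5: SEND seq=7524 -> out-of-order
Step 6: SEND seq=7000 -> in-order
Step 7: SEND seq=1184 -> in-order

Answer: no no yes no no yes yes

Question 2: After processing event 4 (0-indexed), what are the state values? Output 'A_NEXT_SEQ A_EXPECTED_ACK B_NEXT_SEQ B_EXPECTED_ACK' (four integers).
After event 0: A_seq=1000 A_ack=7000 B_seq=7192 B_ack=1000
After event 1: A_seq=1000 A_ack=7000 B_seq=7359 B_ack=1000
After event 2: A_seq=1000 A_ack=7000 B_seq=7462 B_ack=1000
After event 3: A_seq=1184 A_ack=7000 B_seq=7462 B_ack=1184
After event 4: A_seq=1184 A_ack=7000 B_seq=7524 B_ack=1184

1184 7000 7524 1184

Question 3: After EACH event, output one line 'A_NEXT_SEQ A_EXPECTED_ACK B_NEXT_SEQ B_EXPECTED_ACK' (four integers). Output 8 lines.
1000 7000 7192 1000
1000 7000 7359 1000
1000 7000 7462 1000
1184 7000 7462 1184
1184 7000 7524 1184
1184 7000 7695 1184
1184 7695 7695 1184
1268 7695 7695 1268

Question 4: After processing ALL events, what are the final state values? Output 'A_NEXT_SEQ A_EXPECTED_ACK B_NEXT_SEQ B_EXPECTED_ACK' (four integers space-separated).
Answer: 1268 7695 7695 1268

Derivation:
After event 0: A_seq=1000 A_ack=7000 B_seq=7192 B_ack=1000
After event 1: A_seq=1000 A_ack=7000 B_seq=7359 B_ack=1000
After event 2: A_seq=1000 A_ack=7000 B_seq=7462 B_ack=1000
After event 3: A_seq=1184 A_ack=7000 B_seq=7462 B_ack=1184
After event 4: A_seq=1184 A_ack=7000 B_seq=7524 B_ack=1184
After event 5: A_seq=1184 A_ack=7000 B_seq=7695 B_ack=1184
After event 6: A_seq=1184 A_ack=7695 B_seq=7695 B_ack=1184
After event 7: A_seq=1268 A_ack=7695 B_seq=7695 B_ack=1268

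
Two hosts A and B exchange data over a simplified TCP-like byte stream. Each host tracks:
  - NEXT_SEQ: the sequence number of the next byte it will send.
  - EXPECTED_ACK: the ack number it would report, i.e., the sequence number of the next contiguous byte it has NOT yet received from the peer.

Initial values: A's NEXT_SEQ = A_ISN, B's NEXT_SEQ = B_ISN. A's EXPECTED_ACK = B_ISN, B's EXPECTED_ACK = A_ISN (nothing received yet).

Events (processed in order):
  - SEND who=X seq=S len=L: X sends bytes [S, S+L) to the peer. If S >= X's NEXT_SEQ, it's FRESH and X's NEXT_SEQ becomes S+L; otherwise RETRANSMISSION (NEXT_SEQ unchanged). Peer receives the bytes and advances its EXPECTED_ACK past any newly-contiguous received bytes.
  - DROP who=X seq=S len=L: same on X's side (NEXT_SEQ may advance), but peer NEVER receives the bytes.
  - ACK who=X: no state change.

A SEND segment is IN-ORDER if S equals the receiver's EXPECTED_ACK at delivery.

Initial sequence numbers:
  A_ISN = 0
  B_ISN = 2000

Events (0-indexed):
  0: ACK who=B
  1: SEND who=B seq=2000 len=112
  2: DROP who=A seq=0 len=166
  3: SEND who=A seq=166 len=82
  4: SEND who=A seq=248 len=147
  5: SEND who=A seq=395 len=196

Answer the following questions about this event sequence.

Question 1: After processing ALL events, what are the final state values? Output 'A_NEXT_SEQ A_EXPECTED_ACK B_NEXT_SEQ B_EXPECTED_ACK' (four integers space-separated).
Answer: 591 2112 2112 0

Derivation:
After event 0: A_seq=0 A_ack=2000 B_seq=2000 B_ack=0
After event 1: A_seq=0 A_ack=2112 B_seq=2112 B_ack=0
After event 2: A_seq=166 A_ack=2112 B_seq=2112 B_ack=0
After event 3: A_seq=248 A_ack=2112 B_seq=2112 B_ack=0
After event 4: A_seq=395 A_ack=2112 B_seq=2112 B_ack=0
After event 5: A_seq=591 A_ack=2112 B_seq=2112 B_ack=0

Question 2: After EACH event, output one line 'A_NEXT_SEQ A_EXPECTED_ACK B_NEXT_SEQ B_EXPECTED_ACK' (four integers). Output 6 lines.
0 2000 2000 0
0 2112 2112 0
166 2112 2112 0
248 2112 2112 0
395 2112 2112 0
591 2112 2112 0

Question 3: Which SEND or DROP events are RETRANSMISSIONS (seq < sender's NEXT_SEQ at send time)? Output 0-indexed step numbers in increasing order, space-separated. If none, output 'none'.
Answer: none

Derivation:
Step 1: SEND seq=2000 -> fresh
Step 2: DROP seq=0 -> fresh
Step 3: SEND seq=166 -> fresh
Step 4: SEND seq=248 -> fresh
Step 5: SEND seq=395 -> fresh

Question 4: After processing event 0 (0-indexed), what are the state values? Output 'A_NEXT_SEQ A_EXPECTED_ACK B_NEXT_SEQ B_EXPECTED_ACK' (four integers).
After event 0: A_seq=0 A_ack=2000 B_seq=2000 B_ack=0

0 2000 2000 0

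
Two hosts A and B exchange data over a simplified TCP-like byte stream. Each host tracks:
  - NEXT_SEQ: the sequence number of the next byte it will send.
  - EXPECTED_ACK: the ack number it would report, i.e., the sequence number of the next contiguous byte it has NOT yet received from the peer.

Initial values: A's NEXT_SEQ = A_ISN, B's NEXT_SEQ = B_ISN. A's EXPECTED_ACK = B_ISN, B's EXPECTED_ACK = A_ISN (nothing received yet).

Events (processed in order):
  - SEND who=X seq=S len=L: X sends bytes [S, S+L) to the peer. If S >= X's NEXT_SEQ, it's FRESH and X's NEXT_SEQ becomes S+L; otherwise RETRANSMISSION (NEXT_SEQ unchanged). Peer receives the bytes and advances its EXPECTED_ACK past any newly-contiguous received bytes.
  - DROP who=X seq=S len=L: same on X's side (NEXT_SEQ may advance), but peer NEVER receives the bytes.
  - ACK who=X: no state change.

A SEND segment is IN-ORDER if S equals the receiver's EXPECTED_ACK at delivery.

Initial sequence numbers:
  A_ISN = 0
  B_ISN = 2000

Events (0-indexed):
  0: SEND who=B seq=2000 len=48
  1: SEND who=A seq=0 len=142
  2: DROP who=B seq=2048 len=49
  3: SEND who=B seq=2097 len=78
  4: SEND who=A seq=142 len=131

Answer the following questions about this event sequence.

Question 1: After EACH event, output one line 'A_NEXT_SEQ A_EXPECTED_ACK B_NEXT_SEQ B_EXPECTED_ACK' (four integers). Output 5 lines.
0 2048 2048 0
142 2048 2048 142
142 2048 2097 142
142 2048 2175 142
273 2048 2175 273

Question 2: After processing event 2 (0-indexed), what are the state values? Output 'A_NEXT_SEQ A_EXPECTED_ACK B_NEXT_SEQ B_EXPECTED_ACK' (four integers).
After event 0: A_seq=0 A_ack=2048 B_seq=2048 B_ack=0
After event 1: A_seq=142 A_ack=2048 B_seq=2048 B_ack=142
After event 2: A_seq=142 A_ack=2048 B_seq=2097 B_ack=142

142 2048 2097 142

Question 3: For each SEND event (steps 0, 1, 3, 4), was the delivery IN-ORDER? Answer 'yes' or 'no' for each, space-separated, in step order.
Answer: yes yes no yes

Derivation:
Step 0: SEND seq=2000 -> in-order
Step 1: SEND seq=0 -> in-order
Step 3: SEND seq=2097 -> out-of-order
Step 4: SEND seq=142 -> in-order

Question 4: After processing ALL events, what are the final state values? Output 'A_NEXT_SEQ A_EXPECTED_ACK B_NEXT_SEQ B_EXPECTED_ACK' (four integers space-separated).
After event 0: A_seq=0 A_ack=2048 B_seq=2048 B_ack=0
After event 1: A_seq=142 A_ack=2048 B_seq=2048 B_ack=142
After event 2: A_seq=142 A_ack=2048 B_seq=2097 B_ack=142
After event 3: A_seq=142 A_ack=2048 B_seq=2175 B_ack=142
After event 4: A_seq=273 A_ack=2048 B_seq=2175 B_ack=273

Answer: 273 2048 2175 273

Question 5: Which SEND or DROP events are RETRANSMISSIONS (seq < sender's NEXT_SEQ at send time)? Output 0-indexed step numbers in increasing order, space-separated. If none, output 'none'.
Step 0: SEND seq=2000 -> fresh
Step 1: SEND seq=0 -> fresh
Step 2: DROP seq=2048 -> fresh
Step 3: SEND seq=2097 -> fresh
Step 4: SEND seq=142 -> fresh

Answer: none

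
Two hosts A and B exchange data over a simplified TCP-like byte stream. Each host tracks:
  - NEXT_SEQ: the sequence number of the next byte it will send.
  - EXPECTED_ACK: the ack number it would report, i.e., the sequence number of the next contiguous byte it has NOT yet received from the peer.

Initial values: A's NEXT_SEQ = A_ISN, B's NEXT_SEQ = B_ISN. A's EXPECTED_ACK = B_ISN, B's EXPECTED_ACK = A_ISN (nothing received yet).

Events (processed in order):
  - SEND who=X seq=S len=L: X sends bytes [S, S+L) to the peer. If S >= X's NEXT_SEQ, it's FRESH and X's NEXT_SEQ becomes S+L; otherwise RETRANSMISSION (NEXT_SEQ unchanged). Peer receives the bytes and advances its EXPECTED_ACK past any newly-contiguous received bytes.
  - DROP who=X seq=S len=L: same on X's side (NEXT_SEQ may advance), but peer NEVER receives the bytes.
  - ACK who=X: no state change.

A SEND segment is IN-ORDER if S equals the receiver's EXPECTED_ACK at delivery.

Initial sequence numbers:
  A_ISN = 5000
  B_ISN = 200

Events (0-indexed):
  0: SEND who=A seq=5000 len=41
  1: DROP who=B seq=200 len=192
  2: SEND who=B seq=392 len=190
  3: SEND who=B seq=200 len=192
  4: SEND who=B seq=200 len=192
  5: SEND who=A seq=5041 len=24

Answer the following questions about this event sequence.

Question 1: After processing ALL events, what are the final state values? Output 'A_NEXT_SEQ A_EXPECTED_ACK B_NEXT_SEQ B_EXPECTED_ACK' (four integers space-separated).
Answer: 5065 582 582 5065

Derivation:
After event 0: A_seq=5041 A_ack=200 B_seq=200 B_ack=5041
After event 1: A_seq=5041 A_ack=200 B_seq=392 B_ack=5041
After event 2: A_seq=5041 A_ack=200 B_seq=582 B_ack=5041
After event 3: A_seq=5041 A_ack=582 B_seq=582 B_ack=5041
After event 4: A_seq=5041 A_ack=582 B_seq=582 B_ack=5041
After event 5: A_seq=5065 A_ack=582 B_seq=582 B_ack=5065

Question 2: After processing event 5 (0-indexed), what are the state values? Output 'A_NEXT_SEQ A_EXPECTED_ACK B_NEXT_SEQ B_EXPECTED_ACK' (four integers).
After event 0: A_seq=5041 A_ack=200 B_seq=200 B_ack=5041
After event 1: A_seq=5041 A_ack=200 B_seq=392 B_ack=5041
After event 2: A_seq=5041 A_ack=200 B_seq=582 B_ack=5041
After event 3: A_seq=5041 A_ack=582 B_seq=582 B_ack=5041
After event 4: A_seq=5041 A_ack=582 B_seq=582 B_ack=5041
After event 5: A_seq=5065 A_ack=582 B_seq=582 B_ack=5065

5065 582 582 5065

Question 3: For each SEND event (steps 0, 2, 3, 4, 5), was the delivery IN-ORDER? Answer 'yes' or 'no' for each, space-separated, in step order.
Step 0: SEND seq=5000 -> in-order
Step 2: SEND seq=392 -> out-of-order
Step 3: SEND seq=200 -> in-order
Step 4: SEND seq=200 -> out-of-order
Step 5: SEND seq=5041 -> in-order

Answer: yes no yes no yes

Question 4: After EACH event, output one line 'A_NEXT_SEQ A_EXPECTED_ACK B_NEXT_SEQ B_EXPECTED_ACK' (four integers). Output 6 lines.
5041 200 200 5041
5041 200 392 5041
5041 200 582 5041
5041 582 582 5041
5041 582 582 5041
5065 582 582 5065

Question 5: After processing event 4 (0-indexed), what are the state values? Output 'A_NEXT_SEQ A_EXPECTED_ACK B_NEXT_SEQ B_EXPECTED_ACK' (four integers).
After event 0: A_seq=5041 A_ack=200 B_seq=200 B_ack=5041
After event 1: A_seq=5041 A_ack=200 B_seq=392 B_ack=5041
After event 2: A_seq=5041 A_ack=200 B_seq=582 B_ack=5041
After event 3: A_seq=5041 A_ack=582 B_seq=582 B_ack=5041
After event 4: A_seq=5041 A_ack=582 B_seq=582 B_ack=5041

5041 582 582 5041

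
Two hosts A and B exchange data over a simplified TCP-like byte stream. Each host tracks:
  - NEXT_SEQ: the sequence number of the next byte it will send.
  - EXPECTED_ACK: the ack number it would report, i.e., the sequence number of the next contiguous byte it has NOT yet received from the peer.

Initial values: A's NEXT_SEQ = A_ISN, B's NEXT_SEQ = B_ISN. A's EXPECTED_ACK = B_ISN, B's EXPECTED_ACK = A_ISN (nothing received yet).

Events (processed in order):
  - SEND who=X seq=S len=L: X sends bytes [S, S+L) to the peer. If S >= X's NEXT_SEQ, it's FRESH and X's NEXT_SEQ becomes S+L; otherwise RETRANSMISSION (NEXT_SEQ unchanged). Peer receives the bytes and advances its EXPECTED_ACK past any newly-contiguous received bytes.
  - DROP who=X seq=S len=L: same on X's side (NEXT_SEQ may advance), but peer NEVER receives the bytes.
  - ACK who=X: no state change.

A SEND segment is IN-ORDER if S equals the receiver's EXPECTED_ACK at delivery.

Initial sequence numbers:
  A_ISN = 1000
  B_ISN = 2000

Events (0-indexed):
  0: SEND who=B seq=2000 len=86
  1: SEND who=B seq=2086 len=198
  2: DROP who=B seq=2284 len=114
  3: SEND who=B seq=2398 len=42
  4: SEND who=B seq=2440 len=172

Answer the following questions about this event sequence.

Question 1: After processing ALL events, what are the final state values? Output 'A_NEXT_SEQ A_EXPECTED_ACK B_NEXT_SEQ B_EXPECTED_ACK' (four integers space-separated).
After event 0: A_seq=1000 A_ack=2086 B_seq=2086 B_ack=1000
After event 1: A_seq=1000 A_ack=2284 B_seq=2284 B_ack=1000
After event 2: A_seq=1000 A_ack=2284 B_seq=2398 B_ack=1000
After event 3: A_seq=1000 A_ack=2284 B_seq=2440 B_ack=1000
After event 4: A_seq=1000 A_ack=2284 B_seq=2612 B_ack=1000

Answer: 1000 2284 2612 1000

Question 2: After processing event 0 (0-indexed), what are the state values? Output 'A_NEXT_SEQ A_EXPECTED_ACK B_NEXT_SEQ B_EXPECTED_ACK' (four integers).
After event 0: A_seq=1000 A_ack=2086 B_seq=2086 B_ack=1000

1000 2086 2086 1000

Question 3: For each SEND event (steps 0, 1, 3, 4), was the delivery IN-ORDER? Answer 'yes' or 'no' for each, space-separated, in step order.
Step 0: SEND seq=2000 -> in-order
Step 1: SEND seq=2086 -> in-order
Step 3: SEND seq=2398 -> out-of-order
Step 4: SEND seq=2440 -> out-of-order

Answer: yes yes no no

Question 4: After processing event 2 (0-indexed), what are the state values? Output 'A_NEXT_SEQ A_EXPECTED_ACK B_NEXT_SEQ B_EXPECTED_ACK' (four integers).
After event 0: A_seq=1000 A_ack=2086 B_seq=2086 B_ack=1000
After event 1: A_seq=1000 A_ack=2284 B_seq=2284 B_ack=1000
After event 2: A_seq=1000 A_ack=2284 B_seq=2398 B_ack=1000

1000 2284 2398 1000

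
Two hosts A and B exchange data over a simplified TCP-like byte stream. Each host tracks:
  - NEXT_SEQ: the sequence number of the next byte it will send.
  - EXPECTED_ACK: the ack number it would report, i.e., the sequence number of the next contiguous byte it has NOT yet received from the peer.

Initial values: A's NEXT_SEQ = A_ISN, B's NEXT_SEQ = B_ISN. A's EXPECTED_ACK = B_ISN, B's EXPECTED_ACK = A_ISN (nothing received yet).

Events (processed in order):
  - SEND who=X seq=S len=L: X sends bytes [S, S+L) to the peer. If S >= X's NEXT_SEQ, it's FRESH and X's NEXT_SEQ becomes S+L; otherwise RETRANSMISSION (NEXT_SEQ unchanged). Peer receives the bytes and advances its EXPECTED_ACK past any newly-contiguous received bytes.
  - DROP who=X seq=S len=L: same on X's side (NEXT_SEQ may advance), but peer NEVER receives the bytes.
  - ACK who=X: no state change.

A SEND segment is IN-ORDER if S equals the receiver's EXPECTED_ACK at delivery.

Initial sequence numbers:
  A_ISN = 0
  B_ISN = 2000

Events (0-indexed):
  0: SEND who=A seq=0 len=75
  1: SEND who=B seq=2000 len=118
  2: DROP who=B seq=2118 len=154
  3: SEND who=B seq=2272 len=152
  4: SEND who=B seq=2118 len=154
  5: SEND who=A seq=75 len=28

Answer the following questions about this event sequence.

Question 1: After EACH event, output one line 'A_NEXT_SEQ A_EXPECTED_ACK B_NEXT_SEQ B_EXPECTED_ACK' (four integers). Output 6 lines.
75 2000 2000 75
75 2118 2118 75
75 2118 2272 75
75 2118 2424 75
75 2424 2424 75
103 2424 2424 103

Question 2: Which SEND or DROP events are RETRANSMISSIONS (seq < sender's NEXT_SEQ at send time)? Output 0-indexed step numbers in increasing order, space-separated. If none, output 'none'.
Answer: 4

Derivation:
Step 0: SEND seq=0 -> fresh
Step 1: SEND seq=2000 -> fresh
Step 2: DROP seq=2118 -> fresh
Step 3: SEND seq=2272 -> fresh
Step 4: SEND seq=2118 -> retransmit
Step 5: SEND seq=75 -> fresh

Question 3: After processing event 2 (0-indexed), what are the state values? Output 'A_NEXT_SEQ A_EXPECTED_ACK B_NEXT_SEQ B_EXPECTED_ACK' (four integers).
After event 0: A_seq=75 A_ack=2000 B_seq=2000 B_ack=75
After event 1: A_seq=75 A_ack=2118 B_seq=2118 B_ack=75
After event 2: A_seq=75 A_ack=2118 B_seq=2272 B_ack=75

75 2118 2272 75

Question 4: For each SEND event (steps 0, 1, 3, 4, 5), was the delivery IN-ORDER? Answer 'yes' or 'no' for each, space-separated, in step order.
Step 0: SEND seq=0 -> in-order
Step 1: SEND seq=2000 -> in-order
Step 3: SEND seq=2272 -> out-of-order
Step 4: SEND seq=2118 -> in-order
Step 5: SEND seq=75 -> in-order

Answer: yes yes no yes yes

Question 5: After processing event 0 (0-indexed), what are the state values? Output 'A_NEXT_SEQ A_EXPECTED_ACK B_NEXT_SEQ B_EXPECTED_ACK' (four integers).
After event 0: A_seq=75 A_ack=2000 B_seq=2000 B_ack=75

75 2000 2000 75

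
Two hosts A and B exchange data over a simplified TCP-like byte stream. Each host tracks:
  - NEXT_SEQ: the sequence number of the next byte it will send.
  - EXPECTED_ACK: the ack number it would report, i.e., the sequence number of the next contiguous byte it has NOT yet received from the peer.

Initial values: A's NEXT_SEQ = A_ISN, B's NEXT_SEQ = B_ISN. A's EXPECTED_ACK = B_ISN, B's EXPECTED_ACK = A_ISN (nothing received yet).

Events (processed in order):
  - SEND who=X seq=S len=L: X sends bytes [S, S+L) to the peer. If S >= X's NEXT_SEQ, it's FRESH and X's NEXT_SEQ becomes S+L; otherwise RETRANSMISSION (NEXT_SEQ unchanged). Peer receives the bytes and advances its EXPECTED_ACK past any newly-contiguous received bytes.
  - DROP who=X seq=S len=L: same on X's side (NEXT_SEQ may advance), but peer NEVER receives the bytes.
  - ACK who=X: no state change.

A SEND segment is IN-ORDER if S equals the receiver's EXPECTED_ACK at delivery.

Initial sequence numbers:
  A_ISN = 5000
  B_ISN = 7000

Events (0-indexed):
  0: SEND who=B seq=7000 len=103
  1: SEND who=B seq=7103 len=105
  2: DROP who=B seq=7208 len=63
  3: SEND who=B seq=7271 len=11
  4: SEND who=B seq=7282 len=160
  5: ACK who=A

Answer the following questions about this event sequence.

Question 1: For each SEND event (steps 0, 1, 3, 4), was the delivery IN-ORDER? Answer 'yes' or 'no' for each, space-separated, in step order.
Step 0: SEND seq=7000 -> in-order
Step 1: SEND seq=7103 -> in-order
Step 3: SEND seq=7271 -> out-of-order
Step 4: SEND seq=7282 -> out-of-order

Answer: yes yes no no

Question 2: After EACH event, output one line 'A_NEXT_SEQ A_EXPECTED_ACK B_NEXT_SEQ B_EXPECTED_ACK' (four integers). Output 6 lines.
5000 7103 7103 5000
5000 7208 7208 5000
5000 7208 7271 5000
5000 7208 7282 5000
5000 7208 7442 5000
5000 7208 7442 5000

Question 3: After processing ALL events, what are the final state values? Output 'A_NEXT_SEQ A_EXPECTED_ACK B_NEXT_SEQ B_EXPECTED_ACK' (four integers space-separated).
After event 0: A_seq=5000 A_ack=7103 B_seq=7103 B_ack=5000
After event 1: A_seq=5000 A_ack=7208 B_seq=7208 B_ack=5000
After event 2: A_seq=5000 A_ack=7208 B_seq=7271 B_ack=5000
After event 3: A_seq=5000 A_ack=7208 B_seq=7282 B_ack=5000
After event 4: A_seq=5000 A_ack=7208 B_seq=7442 B_ack=5000
After event 5: A_seq=5000 A_ack=7208 B_seq=7442 B_ack=5000

Answer: 5000 7208 7442 5000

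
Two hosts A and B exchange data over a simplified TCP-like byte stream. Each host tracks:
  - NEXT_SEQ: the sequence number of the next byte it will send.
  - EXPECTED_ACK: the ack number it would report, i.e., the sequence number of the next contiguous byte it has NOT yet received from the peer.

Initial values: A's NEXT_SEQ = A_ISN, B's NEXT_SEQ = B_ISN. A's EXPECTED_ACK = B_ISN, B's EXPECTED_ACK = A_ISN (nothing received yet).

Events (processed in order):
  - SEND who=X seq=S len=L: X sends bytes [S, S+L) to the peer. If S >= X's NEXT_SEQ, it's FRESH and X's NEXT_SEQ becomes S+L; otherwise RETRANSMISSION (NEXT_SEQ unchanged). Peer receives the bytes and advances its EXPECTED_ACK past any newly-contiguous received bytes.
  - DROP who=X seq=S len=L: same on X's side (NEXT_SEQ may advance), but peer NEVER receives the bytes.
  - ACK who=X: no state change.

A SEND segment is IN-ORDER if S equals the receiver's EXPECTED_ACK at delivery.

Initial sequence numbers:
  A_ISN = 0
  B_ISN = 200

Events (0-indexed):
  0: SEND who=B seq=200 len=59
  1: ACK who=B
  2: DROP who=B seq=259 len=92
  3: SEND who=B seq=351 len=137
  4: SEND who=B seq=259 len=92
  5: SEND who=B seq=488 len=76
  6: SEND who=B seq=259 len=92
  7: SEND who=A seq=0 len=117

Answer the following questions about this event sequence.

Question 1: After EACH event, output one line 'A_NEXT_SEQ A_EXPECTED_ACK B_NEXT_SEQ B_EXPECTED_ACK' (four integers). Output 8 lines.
0 259 259 0
0 259 259 0
0 259 351 0
0 259 488 0
0 488 488 0
0 564 564 0
0 564 564 0
117 564 564 117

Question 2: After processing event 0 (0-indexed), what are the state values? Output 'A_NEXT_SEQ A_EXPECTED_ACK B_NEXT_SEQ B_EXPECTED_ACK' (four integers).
After event 0: A_seq=0 A_ack=259 B_seq=259 B_ack=0

0 259 259 0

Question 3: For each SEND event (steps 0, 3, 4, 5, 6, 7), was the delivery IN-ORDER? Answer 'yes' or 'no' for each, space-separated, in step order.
Answer: yes no yes yes no yes

Derivation:
Step 0: SEND seq=200 -> in-order
Step 3: SEND seq=351 -> out-of-order
Step 4: SEND seq=259 -> in-order
Step 5: SEND seq=488 -> in-order
Step 6: SEND seq=259 -> out-of-order
Step 7: SEND seq=0 -> in-order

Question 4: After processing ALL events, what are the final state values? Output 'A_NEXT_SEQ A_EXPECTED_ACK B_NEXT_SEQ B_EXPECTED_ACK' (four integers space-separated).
Answer: 117 564 564 117

Derivation:
After event 0: A_seq=0 A_ack=259 B_seq=259 B_ack=0
After event 1: A_seq=0 A_ack=259 B_seq=259 B_ack=0
After event 2: A_seq=0 A_ack=259 B_seq=351 B_ack=0
After event 3: A_seq=0 A_ack=259 B_seq=488 B_ack=0
After event 4: A_seq=0 A_ack=488 B_seq=488 B_ack=0
After event 5: A_seq=0 A_ack=564 B_seq=564 B_ack=0
After event 6: A_seq=0 A_ack=564 B_seq=564 B_ack=0
After event 7: A_seq=117 A_ack=564 B_seq=564 B_ack=117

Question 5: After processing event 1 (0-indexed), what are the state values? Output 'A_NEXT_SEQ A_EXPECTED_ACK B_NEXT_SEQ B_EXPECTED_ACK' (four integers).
After event 0: A_seq=0 A_ack=259 B_seq=259 B_ack=0
After event 1: A_seq=0 A_ack=259 B_seq=259 B_ack=0

0 259 259 0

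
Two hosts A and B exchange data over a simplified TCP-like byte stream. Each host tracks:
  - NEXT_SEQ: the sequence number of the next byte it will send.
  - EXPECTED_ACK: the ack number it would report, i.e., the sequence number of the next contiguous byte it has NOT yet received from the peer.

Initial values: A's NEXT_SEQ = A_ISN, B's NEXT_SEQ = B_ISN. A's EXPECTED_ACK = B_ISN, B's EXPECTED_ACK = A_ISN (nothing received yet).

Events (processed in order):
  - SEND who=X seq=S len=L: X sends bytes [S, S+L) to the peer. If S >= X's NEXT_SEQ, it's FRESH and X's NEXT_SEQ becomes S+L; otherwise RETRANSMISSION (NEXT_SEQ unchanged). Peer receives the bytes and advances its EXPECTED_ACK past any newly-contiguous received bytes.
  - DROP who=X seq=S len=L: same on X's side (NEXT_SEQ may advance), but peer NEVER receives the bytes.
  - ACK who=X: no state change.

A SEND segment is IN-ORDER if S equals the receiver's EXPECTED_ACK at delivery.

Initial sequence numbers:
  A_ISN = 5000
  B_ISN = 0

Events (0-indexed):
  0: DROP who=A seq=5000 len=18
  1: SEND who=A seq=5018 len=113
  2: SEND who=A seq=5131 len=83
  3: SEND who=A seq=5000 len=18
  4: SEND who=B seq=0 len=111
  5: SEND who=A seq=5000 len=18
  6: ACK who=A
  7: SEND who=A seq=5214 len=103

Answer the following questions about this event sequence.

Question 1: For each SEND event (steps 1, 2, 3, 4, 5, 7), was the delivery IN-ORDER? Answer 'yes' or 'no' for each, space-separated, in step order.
Answer: no no yes yes no yes

Derivation:
Step 1: SEND seq=5018 -> out-of-order
Step 2: SEND seq=5131 -> out-of-order
Step 3: SEND seq=5000 -> in-order
Step 4: SEND seq=0 -> in-order
Step 5: SEND seq=5000 -> out-of-order
Step 7: SEND seq=5214 -> in-order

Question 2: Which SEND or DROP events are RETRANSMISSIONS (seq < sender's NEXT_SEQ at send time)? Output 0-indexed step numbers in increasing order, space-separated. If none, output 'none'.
Answer: 3 5

Derivation:
Step 0: DROP seq=5000 -> fresh
Step 1: SEND seq=5018 -> fresh
Step 2: SEND seq=5131 -> fresh
Step 3: SEND seq=5000 -> retransmit
Step 4: SEND seq=0 -> fresh
Step 5: SEND seq=5000 -> retransmit
Step 7: SEND seq=5214 -> fresh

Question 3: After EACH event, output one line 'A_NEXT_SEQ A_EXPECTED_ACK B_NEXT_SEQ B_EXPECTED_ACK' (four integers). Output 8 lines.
5018 0 0 5000
5131 0 0 5000
5214 0 0 5000
5214 0 0 5214
5214 111 111 5214
5214 111 111 5214
5214 111 111 5214
5317 111 111 5317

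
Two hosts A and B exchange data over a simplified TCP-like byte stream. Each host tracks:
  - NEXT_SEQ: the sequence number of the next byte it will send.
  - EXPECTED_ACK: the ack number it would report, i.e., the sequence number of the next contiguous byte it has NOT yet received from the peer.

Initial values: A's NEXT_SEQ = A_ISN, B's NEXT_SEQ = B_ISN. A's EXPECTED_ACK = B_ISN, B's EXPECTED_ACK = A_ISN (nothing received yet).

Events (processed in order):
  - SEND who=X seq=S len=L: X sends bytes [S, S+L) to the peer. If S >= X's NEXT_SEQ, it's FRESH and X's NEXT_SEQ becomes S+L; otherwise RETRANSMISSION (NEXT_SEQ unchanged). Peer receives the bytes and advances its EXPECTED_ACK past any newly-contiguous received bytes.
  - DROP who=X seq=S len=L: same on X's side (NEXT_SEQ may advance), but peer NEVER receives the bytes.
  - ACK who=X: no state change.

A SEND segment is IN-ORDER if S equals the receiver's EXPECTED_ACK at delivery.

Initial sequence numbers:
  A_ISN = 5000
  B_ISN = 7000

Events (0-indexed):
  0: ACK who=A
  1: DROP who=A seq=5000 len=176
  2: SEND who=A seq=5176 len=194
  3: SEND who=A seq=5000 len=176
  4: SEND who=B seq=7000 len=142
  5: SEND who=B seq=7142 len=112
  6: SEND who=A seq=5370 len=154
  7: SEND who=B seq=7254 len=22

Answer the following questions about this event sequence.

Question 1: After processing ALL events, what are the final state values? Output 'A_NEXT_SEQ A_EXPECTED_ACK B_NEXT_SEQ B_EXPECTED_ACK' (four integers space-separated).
After event 0: A_seq=5000 A_ack=7000 B_seq=7000 B_ack=5000
After event 1: A_seq=5176 A_ack=7000 B_seq=7000 B_ack=5000
After event 2: A_seq=5370 A_ack=7000 B_seq=7000 B_ack=5000
After event 3: A_seq=5370 A_ack=7000 B_seq=7000 B_ack=5370
After event 4: A_seq=5370 A_ack=7142 B_seq=7142 B_ack=5370
After event 5: A_seq=5370 A_ack=7254 B_seq=7254 B_ack=5370
After event 6: A_seq=5524 A_ack=7254 B_seq=7254 B_ack=5524
After event 7: A_seq=5524 A_ack=7276 B_seq=7276 B_ack=5524

Answer: 5524 7276 7276 5524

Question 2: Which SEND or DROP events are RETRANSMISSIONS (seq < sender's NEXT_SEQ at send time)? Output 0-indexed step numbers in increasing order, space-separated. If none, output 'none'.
Answer: 3

Derivation:
Step 1: DROP seq=5000 -> fresh
Step 2: SEND seq=5176 -> fresh
Step 3: SEND seq=5000 -> retransmit
Step 4: SEND seq=7000 -> fresh
Step 5: SEND seq=7142 -> fresh
Step 6: SEND seq=5370 -> fresh
Step 7: SEND seq=7254 -> fresh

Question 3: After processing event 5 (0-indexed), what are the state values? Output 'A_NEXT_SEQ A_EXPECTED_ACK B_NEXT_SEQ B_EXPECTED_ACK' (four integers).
After event 0: A_seq=5000 A_ack=7000 B_seq=7000 B_ack=5000
After event 1: A_seq=5176 A_ack=7000 B_seq=7000 B_ack=5000
After event 2: A_seq=5370 A_ack=7000 B_seq=7000 B_ack=5000
After event 3: A_seq=5370 A_ack=7000 B_seq=7000 B_ack=5370
After event 4: A_seq=5370 A_ack=7142 B_seq=7142 B_ack=5370
After event 5: A_seq=5370 A_ack=7254 B_seq=7254 B_ack=5370

5370 7254 7254 5370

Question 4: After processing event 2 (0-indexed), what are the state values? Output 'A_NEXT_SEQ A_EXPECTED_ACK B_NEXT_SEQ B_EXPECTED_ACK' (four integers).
After event 0: A_seq=5000 A_ack=7000 B_seq=7000 B_ack=5000
After event 1: A_seq=5176 A_ack=7000 B_seq=7000 B_ack=5000
After event 2: A_seq=5370 A_ack=7000 B_seq=7000 B_ack=5000

5370 7000 7000 5000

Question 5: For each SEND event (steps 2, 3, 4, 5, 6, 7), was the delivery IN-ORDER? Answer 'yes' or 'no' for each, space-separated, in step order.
Answer: no yes yes yes yes yes

Derivation:
Step 2: SEND seq=5176 -> out-of-order
Step 3: SEND seq=5000 -> in-order
Step 4: SEND seq=7000 -> in-order
Step 5: SEND seq=7142 -> in-order
Step 6: SEND seq=5370 -> in-order
Step 7: SEND seq=7254 -> in-order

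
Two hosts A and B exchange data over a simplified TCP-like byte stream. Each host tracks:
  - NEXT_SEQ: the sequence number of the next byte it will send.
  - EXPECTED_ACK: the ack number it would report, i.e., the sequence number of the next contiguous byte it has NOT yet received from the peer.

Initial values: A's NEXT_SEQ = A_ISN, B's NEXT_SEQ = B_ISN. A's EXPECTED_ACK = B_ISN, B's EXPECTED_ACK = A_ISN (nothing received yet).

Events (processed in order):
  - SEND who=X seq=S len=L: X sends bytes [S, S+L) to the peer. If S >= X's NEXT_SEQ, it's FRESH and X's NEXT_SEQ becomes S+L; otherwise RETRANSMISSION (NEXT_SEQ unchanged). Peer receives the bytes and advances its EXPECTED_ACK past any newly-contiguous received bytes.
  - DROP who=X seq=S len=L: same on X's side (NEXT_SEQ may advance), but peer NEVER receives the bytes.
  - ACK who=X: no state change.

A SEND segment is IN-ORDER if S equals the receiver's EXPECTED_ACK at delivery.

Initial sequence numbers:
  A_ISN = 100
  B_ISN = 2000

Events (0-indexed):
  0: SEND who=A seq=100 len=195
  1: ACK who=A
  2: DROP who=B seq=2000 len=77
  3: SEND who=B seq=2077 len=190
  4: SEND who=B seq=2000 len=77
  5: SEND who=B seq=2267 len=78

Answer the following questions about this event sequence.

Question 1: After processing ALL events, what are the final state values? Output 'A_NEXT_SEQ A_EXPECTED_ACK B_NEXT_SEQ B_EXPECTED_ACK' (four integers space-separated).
Answer: 295 2345 2345 295

Derivation:
After event 0: A_seq=295 A_ack=2000 B_seq=2000 B_ack=295
After event 1: A_seq=295 A_ack=2000 B_seq=2000 B_ack=295
After event 2: A_seq=295 A_ack=2000 B_seq=2077 B_ack=295
After event 3: A_seq=295 A_ack=2000 B_seq=2267 B_ack=295
After event 4: A_seq=295 A_ack=2267 B_seq=2267 B_ack=295
After event 5: A_seq=295 A_ack=2345 B_seq=2345 B_ack=295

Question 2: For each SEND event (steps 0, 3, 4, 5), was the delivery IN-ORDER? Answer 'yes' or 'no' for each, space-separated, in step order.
Step 0: SEND seq=100 -> in-order
Step 3: SEND seq=2077 -> out-of-order
Step 4: SEND seq=2000 -> in-order
Step 5: SEND seq=2267 -> in-order

Answer: yes no yes yes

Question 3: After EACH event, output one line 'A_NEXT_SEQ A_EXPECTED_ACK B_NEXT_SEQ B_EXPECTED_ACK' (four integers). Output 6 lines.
295 2000 2000 295
295 2000 2000 295
295 2000 2077 295
295 2000 2267 295
295 2267 2267 295
295 2345 2345 295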